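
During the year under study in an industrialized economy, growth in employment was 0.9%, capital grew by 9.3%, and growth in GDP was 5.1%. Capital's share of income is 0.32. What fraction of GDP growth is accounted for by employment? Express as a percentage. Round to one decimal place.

Labor's share = 1 − 0.32 = 0.68.
Employment contributed 0.68 × 0.9 = 0.612 pp.
Share of growth = 0.612 / 5.1 × 100 = 12%.

12.0%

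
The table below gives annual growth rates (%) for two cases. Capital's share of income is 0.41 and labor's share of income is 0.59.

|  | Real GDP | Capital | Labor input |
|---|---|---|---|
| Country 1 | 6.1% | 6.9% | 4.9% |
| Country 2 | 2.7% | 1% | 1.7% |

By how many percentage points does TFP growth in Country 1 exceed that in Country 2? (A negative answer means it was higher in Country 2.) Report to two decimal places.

-0.91 percentage points

Labor's share = 1 − 0.41 = 0.59.
Country 1: TFP = 6.1 − 2.829 − 2.891 = 0.38%.
Country 2: TFP = 2.7 − 0.41 − 1.003 = 1.287%.
Difference = 0.38 − (1.287) = -0.907 pp.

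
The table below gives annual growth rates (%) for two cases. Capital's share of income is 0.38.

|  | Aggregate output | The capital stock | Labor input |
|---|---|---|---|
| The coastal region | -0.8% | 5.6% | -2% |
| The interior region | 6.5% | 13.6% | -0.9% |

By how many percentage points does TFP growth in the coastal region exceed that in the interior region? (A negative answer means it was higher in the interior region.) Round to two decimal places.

-3.58 percentage points

Labor's share = 1 − 0.38 = 0.62.
The coastal region: TFP = -0.8 − 2.128 + 1.24 = -1.688%.
The interior region: TFP = 6.5 − 5.168 + 0.558 = 1.89%.
Difference = -1.688 − (1.89) = -3.578 pp.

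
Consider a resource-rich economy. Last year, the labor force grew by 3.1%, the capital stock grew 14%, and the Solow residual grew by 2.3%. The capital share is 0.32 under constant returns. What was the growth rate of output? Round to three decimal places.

Labor's share = 1 − 0.32 = 0.68.
The capital stock: 0.32 × 14 = 4.48 pp.
The labor force: 0.68 × 3.1 = 2.108 pp.
Output growth = 2.3 + 6.588 = 8.888%.

Output grew 8.888%.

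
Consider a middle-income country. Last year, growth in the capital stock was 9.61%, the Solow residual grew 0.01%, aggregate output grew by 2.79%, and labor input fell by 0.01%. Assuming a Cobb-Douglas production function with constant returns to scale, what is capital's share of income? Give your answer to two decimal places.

gY = gA + α·gK + (1−α)·gL, so gY − gA − gL = α(gK − gL).
2.79 − 0.01 + 0.01 = α × (9.61 − (-0.01)).
2.79 = 9.62 α, so α = 0.29.

0.29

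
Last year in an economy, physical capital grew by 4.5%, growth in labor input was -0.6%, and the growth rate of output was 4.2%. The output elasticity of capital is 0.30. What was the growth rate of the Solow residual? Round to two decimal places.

Labor's share = 1 − 0.3 = 0.7.
Physical capital: 0.3 × 4.5 = 1.35 pp.
Labor input: 0.7 × (-0.6) = -0.42 pp.
TFP growth = 4.2 − 0.93 = 3.27%.

3.27%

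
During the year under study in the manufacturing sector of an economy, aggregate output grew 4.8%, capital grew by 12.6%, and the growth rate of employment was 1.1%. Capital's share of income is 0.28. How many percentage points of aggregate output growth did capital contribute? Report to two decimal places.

3.53

Contribution = share × growth = 0.28 × 12.6 = 3.528 pp.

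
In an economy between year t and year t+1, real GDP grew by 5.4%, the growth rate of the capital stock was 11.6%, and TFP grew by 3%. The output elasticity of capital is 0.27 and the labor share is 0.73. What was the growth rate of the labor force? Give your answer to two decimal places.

Labor's share = 1 − 0.27 = 0.73.
gY = gA + 0.27×11.6 + 0.73×g.
0.73×g = 5.4 − 3 − 3.132 = -0.732.
g = -0.732 / 0.73 = -1.0027%.

-1.00%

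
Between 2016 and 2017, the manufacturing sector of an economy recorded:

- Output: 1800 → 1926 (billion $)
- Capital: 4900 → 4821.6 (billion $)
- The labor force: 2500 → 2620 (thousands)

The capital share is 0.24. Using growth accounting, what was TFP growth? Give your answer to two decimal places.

TFP growth was 3.74%.

Output growth = (1926 − 1800) / 1800 = 7%.
Capital growth = (4821.6 − 4900) / 4900 = -1.6%.
The labor force growth = (2620 − 2500) / 2500 = 4.8%.
Labor's share = 1 − 0.24 = 0.76.
Capital: 0.24 × (-1.6) = -0.384 pp.
The labor force: 0.76 × 4.8 = 3.648 pp.
TFP growth = 7 − 3.264 = 3.736%.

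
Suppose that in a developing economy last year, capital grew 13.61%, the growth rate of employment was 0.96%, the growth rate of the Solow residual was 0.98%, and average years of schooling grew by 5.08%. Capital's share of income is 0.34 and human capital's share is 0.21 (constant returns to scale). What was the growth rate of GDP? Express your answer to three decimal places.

Labor's share = 1 − 0.34 − 0.21 = 0.45.
Capital: 0.34 × 13.61 = 4.6274 pp.
Average years of schooling: 0.21 × 5.08 = 1.0668 pp.
Employment: 0.45 × 0.96 = 0.432 pp.
Output growth = 0.98 + 6.1262 = 7.1062%.

7.106%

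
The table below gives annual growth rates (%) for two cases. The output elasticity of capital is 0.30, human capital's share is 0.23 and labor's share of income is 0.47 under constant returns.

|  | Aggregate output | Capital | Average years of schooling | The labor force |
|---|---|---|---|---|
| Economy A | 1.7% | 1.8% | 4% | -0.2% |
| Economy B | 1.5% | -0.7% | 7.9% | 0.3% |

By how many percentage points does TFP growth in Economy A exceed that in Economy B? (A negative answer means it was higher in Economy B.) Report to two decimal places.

0.58 percentage points

Labor's share = 1 − 0.3 − 0.23 = 0.47.
Economy A: TFP = 1.7 − 0.54 − 0.92 + 0.094 = 0.334%.
Economy B: TFP = 1.5 + 0.21 − 1.817 − 0.141 = -0.248%.
Difference = 0.334 − (-0.248) = 0.582 pp.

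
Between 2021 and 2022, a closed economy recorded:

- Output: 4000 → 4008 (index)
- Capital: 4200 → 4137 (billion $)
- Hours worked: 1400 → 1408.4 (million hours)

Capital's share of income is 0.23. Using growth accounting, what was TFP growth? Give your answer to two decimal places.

Output growth = (4008 − 4000) / 4000 = 0.2%.
Capital growth = (4137 − 4200) / 4200 = -1.5%.
Hours worked growth = (1408.4 − 1400) / 1400 = 0.6%.
Labor's share = 1 − 0.23 = 0.77.
Capital: 0.23 × (-1.5) = -0.345 pp.
Hours worked: 0.77 × 0.6 = 0.462 pp.
TFP growth = 0.2 − 0.117 = 0.083%.

TFP growth was 0.08%.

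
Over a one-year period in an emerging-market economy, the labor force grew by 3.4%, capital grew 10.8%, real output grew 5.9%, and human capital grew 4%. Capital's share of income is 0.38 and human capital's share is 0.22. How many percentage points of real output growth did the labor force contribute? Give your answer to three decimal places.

1.360

Labor's share = 1 − 0.38 − 0.22 = 0.4.
Contribution = share × growth = 0.4 × 3.4 = 1.36 pp.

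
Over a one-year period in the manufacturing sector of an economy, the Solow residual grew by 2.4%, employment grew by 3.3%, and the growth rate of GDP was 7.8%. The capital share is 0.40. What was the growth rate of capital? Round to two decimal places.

8.55%

Labor's share = 1 − 0.4 = 0.6.
gY = gA + 0.6×3.3 + 0.4×g.
0.4×g = 7.8 − 2.4 − 1.98 = 3.42.
g = 3.42 / 0.4 = 8.55%.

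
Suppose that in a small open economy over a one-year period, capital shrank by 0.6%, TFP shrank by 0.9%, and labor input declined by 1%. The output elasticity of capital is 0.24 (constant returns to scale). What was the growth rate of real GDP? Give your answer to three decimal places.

-1.804%

Labor's share = 1 − 0.24 = 0.76.
Capital: 0.24 × (-0.6) = -0.144 pp.
Labor input: 0.76 × (-1) = -0.76 pp.
Output growth = -0.9 + (-0.904) = -1.804%.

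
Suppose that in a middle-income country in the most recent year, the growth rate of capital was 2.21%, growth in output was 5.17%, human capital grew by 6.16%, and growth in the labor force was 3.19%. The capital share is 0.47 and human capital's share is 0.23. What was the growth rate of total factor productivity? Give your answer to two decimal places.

1.76%

Labor's share = 1 − 0.47 − 0.23 = 0.3.
Capital: 0.47 × 2.21 = 1.0387 pp.
Human capital: 0.23 × 6.16 = 1.4168 pp.
The labor force: 0.3 × 3.19 = 0.957 pp.
TFP growth = 5.17 − 3.4125 = 1.7575%.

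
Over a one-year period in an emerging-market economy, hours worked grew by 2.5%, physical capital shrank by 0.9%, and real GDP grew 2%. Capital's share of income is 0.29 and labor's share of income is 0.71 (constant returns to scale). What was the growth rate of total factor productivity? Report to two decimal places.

Labor's share = 1 − 0.29 = 0.71.
Physical capital: 0.29 × (-0.9) = -0.261 pp.
Hours worked: 0.71 × 2.5 = 1.775 pp.
TFP growth = 2 − 1.514 = 0.486%.

0.49%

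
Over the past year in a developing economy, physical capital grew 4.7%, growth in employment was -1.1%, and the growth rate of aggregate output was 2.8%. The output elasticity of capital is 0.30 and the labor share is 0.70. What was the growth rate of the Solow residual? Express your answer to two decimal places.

2.16%

Labor's share = 1 − 0.3 = 0.7.
Physical capital: 0.3 × 4.7 = 1.41 pp.
Employment: 0.7 × (-1.1) = -0.77 pp.
TFP growth = 2.8 − 0.64 = 2.16%.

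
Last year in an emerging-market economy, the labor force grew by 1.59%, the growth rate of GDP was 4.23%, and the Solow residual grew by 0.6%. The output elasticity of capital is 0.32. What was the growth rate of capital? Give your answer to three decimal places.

Labor's share = 1 − 0.32 = 0.68.
gY = gA + 0.68×1.59 + 0.32×g.
0.32×g = 4.23 − 0.6 − 1.0812 = 2.5488.
g = 2.5488 / 0.32 = 7.965%.

7.965%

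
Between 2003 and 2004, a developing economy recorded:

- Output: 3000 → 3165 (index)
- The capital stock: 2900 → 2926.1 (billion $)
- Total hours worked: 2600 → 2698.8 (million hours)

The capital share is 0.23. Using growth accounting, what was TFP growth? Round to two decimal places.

2.37%

Output growth = (3165 − 3000) / 3000 = 5.5%.
The capital stock growth = (2926.1 − 2900) / 2900 = 0.9%.
Total hours worked growth = (2698.8 − 2600) / 2600 = 3.8%.
Labor's share = 1 − 0.23 = 0.77.
The capital stock: 0.23 × 0.9 = 0.207 pp.
Total hours worked: 0.77 × 3.8 = 2.926 pp.
TFP growth = 5.5 − 3.133 = 2.367%.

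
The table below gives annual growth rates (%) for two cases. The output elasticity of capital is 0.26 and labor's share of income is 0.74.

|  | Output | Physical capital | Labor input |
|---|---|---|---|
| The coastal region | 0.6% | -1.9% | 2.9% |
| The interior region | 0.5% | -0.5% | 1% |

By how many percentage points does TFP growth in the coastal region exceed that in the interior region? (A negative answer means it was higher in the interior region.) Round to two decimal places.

Labor's share = 1 − 0.26 = 0.74.
The coastal region: TFP = 0.6 + 0.494 − 2.146 = -1.052%.
The interior region: TFP = 0.5 + 0.13 − 0.74 = -0.11%.
Difference = -1.052 − (-0.11) = -0.942 pp.

-0.94 percentage points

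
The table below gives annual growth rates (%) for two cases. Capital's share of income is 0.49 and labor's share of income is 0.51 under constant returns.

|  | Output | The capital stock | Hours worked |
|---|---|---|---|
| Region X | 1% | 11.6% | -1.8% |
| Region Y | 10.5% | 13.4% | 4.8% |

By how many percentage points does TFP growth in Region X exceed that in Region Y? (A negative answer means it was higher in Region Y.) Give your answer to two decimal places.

-5.25 percentage points

Labor's share = 1 − 0.49 = 0.51.
Region X: TFP = 1 − 5.684 + 0.918 = -3.766%.
Region Y: TFP = 10.5 − 6.566 − 2.448 = 1.486%.
Difference = -3.766 − (1.486) = -5.252 pp.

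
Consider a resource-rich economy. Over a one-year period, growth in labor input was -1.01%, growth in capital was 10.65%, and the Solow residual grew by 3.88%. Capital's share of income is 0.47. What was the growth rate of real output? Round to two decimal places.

8.35%

Labor's share = 1 − 0.47 = 0.53.
Capital: 0.47 × 10.65 = 5.0055 pp.
Labor input: 0.53 × (-1.01) = -0.5353 pp.
Output growth = 3.88 + 4.4702 = 8.3502%.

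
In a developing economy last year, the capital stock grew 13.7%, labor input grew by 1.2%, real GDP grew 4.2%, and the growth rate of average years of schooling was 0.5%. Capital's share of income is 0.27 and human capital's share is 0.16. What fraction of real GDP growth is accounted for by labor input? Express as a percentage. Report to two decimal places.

Labor input accounted for 16.29% of growth.

Labor's share = 1 − 0.27 − 0.16 = 0.57.
Labor input contributed 0.57 × 1.2 = 0.684 pp.
Share of growth = 0.684 / 4.2 × 100 = 16.2857%.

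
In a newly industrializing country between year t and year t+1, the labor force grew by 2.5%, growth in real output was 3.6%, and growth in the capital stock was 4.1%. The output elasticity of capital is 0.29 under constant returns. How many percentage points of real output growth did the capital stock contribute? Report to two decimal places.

1.19 percentage points

Contribution = share × growth = 0.29 × 4.1 = 1.189 pp.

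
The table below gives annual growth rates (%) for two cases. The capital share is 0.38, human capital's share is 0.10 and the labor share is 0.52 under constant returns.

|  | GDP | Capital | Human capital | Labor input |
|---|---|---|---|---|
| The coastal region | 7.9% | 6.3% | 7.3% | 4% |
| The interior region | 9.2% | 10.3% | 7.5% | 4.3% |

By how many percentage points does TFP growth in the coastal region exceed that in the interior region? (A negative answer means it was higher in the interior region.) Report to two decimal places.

Labor's share = 1 − 0.38 − 0.1 = 0.52.
The coastal region: TFP = 7.9 − 2.394 − 0.73 − 2.08 = 2.696%.
The interior region: TFP = 9.2 − 3.914 − 0.75 − 2.236 = 2.3%.
Difference = 2.696 − (2.3) = 0.396 pp.

0.40 percentage points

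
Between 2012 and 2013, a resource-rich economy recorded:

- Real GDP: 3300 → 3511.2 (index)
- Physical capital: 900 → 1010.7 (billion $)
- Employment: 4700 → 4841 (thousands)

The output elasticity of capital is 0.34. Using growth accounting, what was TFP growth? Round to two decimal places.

Real GDP growth = (3511.2 − 3300) / 3300 = 6.4%.
Physical capital growth = (1010.7 − 900) / 900 = 12.3%.
Employment growth = (4841 − 4700) / 4700 = 3%.
Labor's share = 1 − 0.34 = 0.66.
Physical capital: 0.34 × 12.3 = 4.182 pp.
Employment: 0.66 × 3 = 1.98 pp.
TFP growth = 6.4 − 6.162 = 0.238%.

0.24%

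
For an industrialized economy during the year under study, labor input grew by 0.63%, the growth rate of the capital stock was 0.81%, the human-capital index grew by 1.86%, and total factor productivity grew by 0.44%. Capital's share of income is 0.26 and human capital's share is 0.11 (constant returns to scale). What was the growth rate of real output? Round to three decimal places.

Labor's share = 1 − 0.26 − 0.11 = 0.63.
The capital stock: 0.26 × 0.81 = 0.2106 pp.
The human-capital index: 0.11 × 1.86 = 0.2046 pp.
Labor input: 0.63 × 0.63 = 0.3969 pp.
Output growth = 0.44 + 0.8121 = 1.2521%.

1.252%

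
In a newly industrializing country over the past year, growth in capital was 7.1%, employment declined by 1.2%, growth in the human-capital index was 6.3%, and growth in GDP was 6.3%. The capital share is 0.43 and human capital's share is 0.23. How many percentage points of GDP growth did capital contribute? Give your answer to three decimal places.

3.053 pp

Contribution = share × growth = 0.43 × 7.1 = 3.053 pp.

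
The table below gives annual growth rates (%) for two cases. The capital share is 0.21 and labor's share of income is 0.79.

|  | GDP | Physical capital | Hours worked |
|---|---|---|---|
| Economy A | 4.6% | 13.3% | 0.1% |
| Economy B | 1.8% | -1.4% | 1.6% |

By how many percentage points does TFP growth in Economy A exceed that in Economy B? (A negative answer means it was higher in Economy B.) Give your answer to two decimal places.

Labor's share = 1 − 0.21 = 0.79.
Economy A: TFP = 4.6 − 2.793 − 0.079 = 1.728%.
Economy B: TFP = 1.8 + 0.294 − 1.264 = 0.83%.
Difference = 1.728 − (0.83) = 0.898 pp.

0.90 percentage points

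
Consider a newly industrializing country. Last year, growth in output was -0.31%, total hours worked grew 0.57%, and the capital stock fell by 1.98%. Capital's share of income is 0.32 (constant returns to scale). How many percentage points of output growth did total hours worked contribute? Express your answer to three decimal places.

Labor's share = 1 − 0.32 = 0.68.
Contribution = share × growth = 0.68 × 0.57 = 0.3876 pp.

0.388 pp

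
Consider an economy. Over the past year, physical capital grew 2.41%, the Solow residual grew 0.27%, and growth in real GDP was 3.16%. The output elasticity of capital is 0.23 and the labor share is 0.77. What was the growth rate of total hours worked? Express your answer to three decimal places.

Labor's share = 1 − 0.23 = 0.77.
gY = gA + 0.23×2.41 + 0.77×g.
0.77×g = 3.16 − 0.27 − 0.5543 = 2.3357.
g = 2.3357 / 0.77 = 3.03338%.

3.033%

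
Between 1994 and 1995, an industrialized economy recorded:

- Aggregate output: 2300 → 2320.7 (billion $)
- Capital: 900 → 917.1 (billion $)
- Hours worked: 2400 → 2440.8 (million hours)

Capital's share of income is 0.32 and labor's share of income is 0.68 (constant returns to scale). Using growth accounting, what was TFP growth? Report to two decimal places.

-0.86%

Aggregate output growth = (2320.7 − 2300) / 2300 = 0.9%.
Capital growth = (917.1 − 900) / 900 = 1.9%.
Hours worked growth = (2440.8 − 2400) / 2400 = 1.7%.
Labor's share = 1 − 0.32 = 0.68.
Capital: 0.32 × 1.9 = 0.608 pp.
Hours worked: 0.68 × 1.7 = 1.156 pp.
TFP growth = 0.9 − 1.764 = -0.864%.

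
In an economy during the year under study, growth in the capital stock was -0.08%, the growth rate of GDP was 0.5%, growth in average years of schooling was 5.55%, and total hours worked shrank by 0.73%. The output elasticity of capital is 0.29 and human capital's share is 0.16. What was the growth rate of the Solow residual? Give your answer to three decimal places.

0.037%

Labor's share = 1 − 0.29 − 0.16 = 0.55.
The capital stock: 0.29 × (-0.08) = -0.0232 pp.
Average years of schooling: 0.16 × 5.55 = 0.888 pp.
Total hours worked: 0.55 × (-0.73) = -0.4015 pp.
TFP growth = 0.5 − 0.4633 = 0.0367%.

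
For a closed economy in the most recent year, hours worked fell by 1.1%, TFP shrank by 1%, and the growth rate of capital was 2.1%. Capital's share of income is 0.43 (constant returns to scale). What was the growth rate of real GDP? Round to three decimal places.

-0.724%

Labor's share = 1 − 0.43 = 0.57.
Capital: 0.43 × 2.1 = 0.903 pp.
Hours worked: 0.57 × (-1.1) = -0.627 pp.
Output growth = -1 + 0.276 = -0.724%.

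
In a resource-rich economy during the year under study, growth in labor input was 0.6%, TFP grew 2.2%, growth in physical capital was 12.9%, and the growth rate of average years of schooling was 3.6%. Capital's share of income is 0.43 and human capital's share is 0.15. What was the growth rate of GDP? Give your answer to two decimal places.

GDP growth was 8.54%.

Labor's share = 1 − 0.43 − 0.15 = 0.42.
Physical capital: 0.43 × 12.9 = 5.547 pp.
Average years of schooling: 0.15 × 3.6 = 0.54 pp.
Labor input: 0.42 × 0.6 = 0.252 pp.
Output growth = 2.2 + 6.339 = 8.539%.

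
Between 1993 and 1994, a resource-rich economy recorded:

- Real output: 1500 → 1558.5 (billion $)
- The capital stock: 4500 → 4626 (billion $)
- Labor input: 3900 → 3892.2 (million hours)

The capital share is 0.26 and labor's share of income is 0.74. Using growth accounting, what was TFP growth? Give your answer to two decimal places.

Real output growth = (1558.5 − 1500) / 1500 = 3.9%.
The capital stock growth = (4626 − 4500) / 4500 = 2.8%.
Labor input growth = (3892.2 − 3900) / 3900 = -0.2%.
Labor's share = 1 − 0.26 = 0.74.
The capital stock: 0.26 × 2.8 = 0.728 pp.
Labor input: 0.74 × (-0.2) = -0.148 pp.
TFP growth = 3.9 − 0.58 = 3.32%.

TFP growth was 3.32%.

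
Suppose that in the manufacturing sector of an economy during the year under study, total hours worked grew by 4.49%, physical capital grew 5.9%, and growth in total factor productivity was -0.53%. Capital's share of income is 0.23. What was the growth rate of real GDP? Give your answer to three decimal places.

4.284%

Labor's share = 1 − 0.23 = 0.77.
Physical capital: 0.23 × 5.9 = 1.357 pp.
Total hours worked: 0.77 × 4.49 = 3.4573 pp.
Output growth = -0.53 + 4.8143 = 4.2843%.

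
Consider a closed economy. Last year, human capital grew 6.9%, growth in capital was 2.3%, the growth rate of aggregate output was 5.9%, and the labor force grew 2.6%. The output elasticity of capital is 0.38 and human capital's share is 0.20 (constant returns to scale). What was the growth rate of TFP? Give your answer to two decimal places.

2.55%

Labor's share = 1 − 0.38 − 0.2 = 0.42.
Capital: 0.38 × 2.3 = 0.874 pp.
Human capital: 0.2 × 6.9 = 1.38 pp.
The labor force: 0.42 × 2.6 = 1.092 pp.
TFP growth = 5.9 − 3.346 = 2.554%.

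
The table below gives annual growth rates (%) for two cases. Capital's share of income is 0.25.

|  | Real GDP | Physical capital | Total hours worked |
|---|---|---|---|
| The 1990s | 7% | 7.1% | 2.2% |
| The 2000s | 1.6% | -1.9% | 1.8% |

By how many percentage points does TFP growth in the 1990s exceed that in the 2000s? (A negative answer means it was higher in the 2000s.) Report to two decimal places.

Labor's share = 1 − 0.25 = 0.75.
The 1990s: TFP = 7 − 1.775 − 1.65 = 3.575%.
The 2000s: TFP = 1.6 + 0.475 − 1.35 = 0.725%.
Difference = 3.575 − (0.725) = 2.85 pp.

2.85 percentage points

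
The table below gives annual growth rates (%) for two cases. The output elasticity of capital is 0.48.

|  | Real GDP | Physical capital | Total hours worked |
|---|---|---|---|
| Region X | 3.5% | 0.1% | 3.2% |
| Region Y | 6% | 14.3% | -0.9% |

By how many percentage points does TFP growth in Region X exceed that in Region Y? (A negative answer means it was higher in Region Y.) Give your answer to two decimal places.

2.18 percentage points

Labor's share = 1 − 0.48 = 0.52.
Region X: TFP = 3.5 − 0.048 − 1.664 = 1.788%.
Region Y: TFP = 6 − 6.864 + 0.468 = -0.396%.
Difference = 1.788 − (-0.396) = 2.184 pp.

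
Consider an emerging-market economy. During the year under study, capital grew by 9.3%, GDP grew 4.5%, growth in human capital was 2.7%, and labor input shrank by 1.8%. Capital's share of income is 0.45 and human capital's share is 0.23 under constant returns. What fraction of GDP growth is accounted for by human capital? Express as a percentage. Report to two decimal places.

Human capital contributed 0.23 × 2.7 = 0.621 pp.
Share of growth = 0.621 / 4.5 × 100 = 13.8%.

Human capital accounted for 13.80% of growth.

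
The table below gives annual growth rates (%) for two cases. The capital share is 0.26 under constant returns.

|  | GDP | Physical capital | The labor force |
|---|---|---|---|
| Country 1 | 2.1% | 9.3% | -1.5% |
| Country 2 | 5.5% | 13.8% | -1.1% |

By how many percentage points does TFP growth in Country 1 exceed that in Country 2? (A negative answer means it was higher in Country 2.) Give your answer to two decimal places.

Labor's share = 1 − 0.26 = 0.74.
Country 1: TFP = 2.1 − 2.418 + 1.11 = 0.792%.
Country 2: TFP = 5.5 − 3.588 + 0.814 = 2.726%.
Difference = 0.792 − (2.726) = -1.934 pp.

-1.93 percentage points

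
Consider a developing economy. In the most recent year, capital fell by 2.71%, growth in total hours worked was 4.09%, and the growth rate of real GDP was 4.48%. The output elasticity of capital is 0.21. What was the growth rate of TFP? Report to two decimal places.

Labor's share = 1 − 0.21 = 0.79.
Capital: 0.21 × (-2.71) = -0.5691 pp.
Total hours worked: 0.79 × 4.09 = 3.2311 pp.
TFP growth = 4.48 − 2.662 = 1.818%.

TFP growth was 1.82%.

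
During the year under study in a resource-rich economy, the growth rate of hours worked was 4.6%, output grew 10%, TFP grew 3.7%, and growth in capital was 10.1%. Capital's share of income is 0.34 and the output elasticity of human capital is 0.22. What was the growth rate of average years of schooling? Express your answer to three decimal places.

Labor's share = 1 − 0.34 − 0.22 = 0.44.
gY = gA + 0.34×10.1 + 0.44×4.6 + 0.22×g.
0.22×g = 10 − 3.7 − 5.458 = 0.842.
g = 0.842 / 0.22 = 3.82727%.

Average years of schooling growth was 3.827%.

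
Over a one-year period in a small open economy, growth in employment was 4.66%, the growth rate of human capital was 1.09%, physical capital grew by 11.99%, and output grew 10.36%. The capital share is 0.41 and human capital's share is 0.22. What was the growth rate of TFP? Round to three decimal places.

Labor's share = 1 − 0.41 − 0.22 = 0.37.
Physical capital: 0.41 × 11.99 = 4.9159 pp.
Human capital: 0.22 × 1.09 = 0.2398 pp.
Employment: 0.37 × 4.66 = 1.7242 pp.
TFP growth = 10.36 − 6.8799 = 3.4801%.

3.480%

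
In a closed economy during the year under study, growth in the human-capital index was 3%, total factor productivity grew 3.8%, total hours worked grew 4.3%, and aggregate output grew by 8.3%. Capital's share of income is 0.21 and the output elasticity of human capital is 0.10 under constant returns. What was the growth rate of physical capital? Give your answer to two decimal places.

5.87%

Labor's share = 1 − 0.21 − 0.1 = 0.69.
gY = gA + 0.1×3 + 0.69×4.3 + 0.21×g.
0.21×g = 8.3 − 3.8 − 3.267 = 1.233.
g = 1.233 / 0.21 = 5.8714%.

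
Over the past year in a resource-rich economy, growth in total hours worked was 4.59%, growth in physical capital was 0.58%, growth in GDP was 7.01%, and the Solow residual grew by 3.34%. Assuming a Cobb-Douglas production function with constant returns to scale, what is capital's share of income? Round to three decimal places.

Capital's share of income is 0.229.

gY = gA + α·gK + (1−α)·gL, so gY − gA − gL = α(gK − gL).
7.01 − 3.34 − 4.59 = α × (0.58 − 4.59).
-0.92 = -4.01 α, so α = 0.22943.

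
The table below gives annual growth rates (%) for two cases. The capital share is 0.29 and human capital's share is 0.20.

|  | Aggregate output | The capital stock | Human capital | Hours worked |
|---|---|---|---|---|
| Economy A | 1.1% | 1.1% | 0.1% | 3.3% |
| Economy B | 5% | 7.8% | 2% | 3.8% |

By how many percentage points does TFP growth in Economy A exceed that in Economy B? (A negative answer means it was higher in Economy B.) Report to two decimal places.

-1.32 percentage points

Labor's share = 1 − 0.29 − 0.2 = 0.51.
Economy A: TFP = 1.1 − 0.319 − 0.02 − 1.683 = -0.922%.
Economy B: TFP = 5 − 2.262 − 0.4 − 1.938 = 0.4%.
Difference = -0.922 − (0.4) = -1.322 pp.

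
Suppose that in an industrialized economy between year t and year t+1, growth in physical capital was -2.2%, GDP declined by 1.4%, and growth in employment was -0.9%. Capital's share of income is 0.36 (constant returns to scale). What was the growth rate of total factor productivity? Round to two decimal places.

Labor's share = 1 − 0.36 = 0.64.
Physical capital: 0.36 × (-2.2) = -0.792 pp.
Employment: 0.64 × (-0.9) = -0.576 pp.
TFP growth = -1.4 + 1.368 = -0.032%.

-0.03%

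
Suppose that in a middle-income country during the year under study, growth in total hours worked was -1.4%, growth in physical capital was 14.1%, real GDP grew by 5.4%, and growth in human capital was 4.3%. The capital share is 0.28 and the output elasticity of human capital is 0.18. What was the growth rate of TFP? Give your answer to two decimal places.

Labor's share = 1 − 0.28 − 0.18 = 0.54.
Physical capital: 0.28 × 14.1 = 3.948 pp.
Human capital: 0.18 × 4.3 = 0.774 pp.
Total hours worked: 0.54 × (-1.4) = -0.756 pp.
TFP growth = 5.4 − 3.966 = 1.434%.

1.43%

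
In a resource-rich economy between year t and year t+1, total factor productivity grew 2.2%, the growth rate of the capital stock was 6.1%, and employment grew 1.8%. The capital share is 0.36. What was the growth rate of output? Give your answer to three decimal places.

5.548%

Labor's share = 1 − 0.36 = 0.64.
The capital stock: 0.36 × 6.1 = 2.196 pp.
Employment: 0.64 × 1.8 = 1.152 pp.
Output growth = 2.2 + 3.348 = 5.548%.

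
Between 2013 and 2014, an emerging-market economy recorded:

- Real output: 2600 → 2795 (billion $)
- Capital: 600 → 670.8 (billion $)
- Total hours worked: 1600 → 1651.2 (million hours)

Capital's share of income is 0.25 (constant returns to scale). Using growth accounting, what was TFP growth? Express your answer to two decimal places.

TFP growth was 2.15%.

Real output growth = (2795 − 2600) / 2600 = 7.5%.
Capital growth = (670.8 − 600) / 600 = 11.8%.
Total hours worked growth = (1651.2 − 1600) / 1600 = 3.2%.
Labor's share = 1 − 0.25 = 0.75.
Capital: 0.25 × 11.8 = 2.95 pp.
Total hours worked: 0.75 × 3.2 = 2.4 pp.
TFP growth = 7.5 − 5.35 = 2.15%.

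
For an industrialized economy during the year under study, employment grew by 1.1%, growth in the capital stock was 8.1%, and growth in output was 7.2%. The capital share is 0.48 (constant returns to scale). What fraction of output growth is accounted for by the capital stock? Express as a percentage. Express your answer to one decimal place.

The capital stock contributed 0.48 × 8.1 = 3.888 pp.
Share of growth = 3.888 / 7.2 × 100 = 54%.

54.0%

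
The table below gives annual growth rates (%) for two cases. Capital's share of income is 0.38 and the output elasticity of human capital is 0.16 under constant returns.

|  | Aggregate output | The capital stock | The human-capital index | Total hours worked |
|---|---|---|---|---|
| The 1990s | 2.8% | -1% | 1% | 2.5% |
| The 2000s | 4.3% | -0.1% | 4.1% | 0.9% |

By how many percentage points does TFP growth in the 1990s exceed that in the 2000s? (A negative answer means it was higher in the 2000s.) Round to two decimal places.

Labor's share = 1 − 0.38 − 0.16 = 0.46.
The 1990s: TFP = 2.8 + 0.38 − 0.16 − 1.15 = 1.87%.
The 2000s: TFP = 4.3 + 0.038 − 0.656 − 0.414 = 3.268%.
Difference = 1.87 − (3.268) = -1.398 pp.

-1.40 percentage points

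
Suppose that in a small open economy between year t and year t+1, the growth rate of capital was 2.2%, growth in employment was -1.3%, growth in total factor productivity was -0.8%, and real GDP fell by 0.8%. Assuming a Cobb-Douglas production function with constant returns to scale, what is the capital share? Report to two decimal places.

α = 0.37

gY = gA + α·gK + (1−α)·gL, so gY − gA − gL = α(gK − gL).
-0.8 + 0.8 + 1.3 = α × (2.2 − (-1.3)).
1.3 = 3.5 α, so α = 0.3714.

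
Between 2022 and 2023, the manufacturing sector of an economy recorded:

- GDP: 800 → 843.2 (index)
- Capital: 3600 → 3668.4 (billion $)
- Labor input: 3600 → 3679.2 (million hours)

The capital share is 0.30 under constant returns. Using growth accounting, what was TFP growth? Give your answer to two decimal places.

3.29%

GDP growth = (843.2 − 800) / 800 = 5.4%.
Capital growth = (3668.4 − 3600) / 3600 = 1.9%.
Labor input growth = (3679.2 − 3600) / 3600 = 2.2%.
Labor's share = 1 − 0.3 = 0.7.
Capital: 0.3 × 1.9 = 0.57 pp.
Labor input: 0.7 × 2.2 = 1.54 pp.
TFP growth = 5.4 − 2.11 = 3.29%.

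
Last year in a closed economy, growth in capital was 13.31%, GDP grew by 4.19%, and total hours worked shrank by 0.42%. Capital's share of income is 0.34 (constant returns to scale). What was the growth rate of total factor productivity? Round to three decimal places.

Labor's share = 1 − 0.34 = 0.66.
Capital: 0.34 × 13.31 = 4.5254 pp.
Total hours worked: 0.66 × (-0.42) = -0.2772 pp.
TFP growth = 4.19 − 4.2482 = -0.0582%.

-0.058%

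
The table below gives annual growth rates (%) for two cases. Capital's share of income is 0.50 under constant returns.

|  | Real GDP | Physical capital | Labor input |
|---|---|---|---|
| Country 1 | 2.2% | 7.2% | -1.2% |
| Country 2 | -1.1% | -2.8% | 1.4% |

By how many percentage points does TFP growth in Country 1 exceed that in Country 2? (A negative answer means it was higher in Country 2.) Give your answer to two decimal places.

Labor's share = 1 − 0.5 = 0.5.
Country 1: TFP = 2.2 − 3.6 + 0.6 = -0.8%.
Country 2: TFP = -1.1 + 1.4 − 0.7 = -0.4%.
Difference = -0.8 − (-0.4) = -0.4 pp.

-0.40 percentage points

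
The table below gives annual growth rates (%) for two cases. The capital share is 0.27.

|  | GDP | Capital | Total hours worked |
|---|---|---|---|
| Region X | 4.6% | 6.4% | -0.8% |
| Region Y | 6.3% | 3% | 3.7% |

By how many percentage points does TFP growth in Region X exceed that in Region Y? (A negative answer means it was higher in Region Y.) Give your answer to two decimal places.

0.67 percentage points

Labor's share = 1 − 0.27 = 0.73.
Region X: TFP = 4.6 − 1.728 + 0.584 = 3.456%.
Region Y: TFP = 6.3 − 0.81 − 2.701 = 2.789%.
Difference = 3.456 − (2.789) = 0.667 pp.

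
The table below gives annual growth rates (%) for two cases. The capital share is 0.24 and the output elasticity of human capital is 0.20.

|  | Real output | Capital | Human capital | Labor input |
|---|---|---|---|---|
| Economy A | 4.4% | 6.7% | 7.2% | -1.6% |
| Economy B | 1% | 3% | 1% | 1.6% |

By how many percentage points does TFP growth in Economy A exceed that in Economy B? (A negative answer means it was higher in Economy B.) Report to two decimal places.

3.06 percentage points

Labor's share = 1 − 0.24 − 0.2 = 0.56.
Economy A: TFP = 4.4 − 1.608 − 1.44 + 0.896 = 2.248%.
Economy B: TFP = 1 − 0.72 − 0.2 − 0.896 = -0.816%.
Difference = 2.248 − (-0.816) = 3.064 pp.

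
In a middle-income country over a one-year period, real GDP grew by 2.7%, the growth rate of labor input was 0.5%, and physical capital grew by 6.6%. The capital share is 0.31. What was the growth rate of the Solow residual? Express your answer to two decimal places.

0.31%

Labor's share = 1 − 0.31 = 0.69.
Physical capital: 0.31 × 6.6 = 2.046 pp.
Labor input: 0.69 × 0.5 = 0.345 pp.
TFP growth = 2.7 − 2.391 = 0.309%.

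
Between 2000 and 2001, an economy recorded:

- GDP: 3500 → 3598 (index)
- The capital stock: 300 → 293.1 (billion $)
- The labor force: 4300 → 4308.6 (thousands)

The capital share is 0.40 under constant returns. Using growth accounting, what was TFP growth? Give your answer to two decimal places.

GDP growth = (3598 − 3500) / 3500 = 2.8%.
The capital stock growth = (293.1 − 300) / 300 = -2.3%.
The labor force growth = (4308.6 − 4300) / 4300 = 0.2%.
Labor's share = 1 − 0.4 = 0.6.
The capital stock: 0.4 × (-2.3) = -0.92 pp.
The labor force: 0.6 × 0.2 = 0.12 pp.
TFP growth = 2.8 + 0.8 = 3.6%.

3.60%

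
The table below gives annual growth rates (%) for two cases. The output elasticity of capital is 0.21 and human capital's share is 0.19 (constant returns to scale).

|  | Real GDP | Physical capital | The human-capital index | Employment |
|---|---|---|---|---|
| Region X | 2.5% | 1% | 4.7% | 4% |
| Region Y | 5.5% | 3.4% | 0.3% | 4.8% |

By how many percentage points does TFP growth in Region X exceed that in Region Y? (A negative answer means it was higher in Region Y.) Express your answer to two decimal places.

-2.85 percentage points

Labor's share = 1 − 0.21 − 0.19 = 0.6.
Region X: TFP = 2.5 − 0.21 − 0.893 − 2.4 = -1.003%.
Region Y: TFP = 5.5 − 0.714 − 0.057 − 2.88 = 1.849%.
Difference = -1.003 − (1.849) = -2.852 pp.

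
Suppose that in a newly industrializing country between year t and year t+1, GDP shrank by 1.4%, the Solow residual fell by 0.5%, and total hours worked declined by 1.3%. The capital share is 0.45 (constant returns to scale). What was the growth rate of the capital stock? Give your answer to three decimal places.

-0.411%

Labor's share = 1 − 0.45 = 0.55.
gY = gA + 0.55×(-1.3) + 0.45×g.
0.45×g = -1.4 + 0.5 + 0.715 = -0.185.
g = -0.185 / 0.45 = -0.41111%.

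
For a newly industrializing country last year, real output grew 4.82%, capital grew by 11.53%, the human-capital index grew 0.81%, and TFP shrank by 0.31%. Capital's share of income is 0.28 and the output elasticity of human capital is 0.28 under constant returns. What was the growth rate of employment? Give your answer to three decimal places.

3.806%

Labor's share = 1 − 0.28 − 0.28 = 0.44.
gY = gA + 0.28×11.53 + 0.28×0.81 + 0.44×g.
0.44×g = 4.82 + 0.31 − 3.4552 = 1.6748.
g = 1.6748 / 0.44 = 3.80636%.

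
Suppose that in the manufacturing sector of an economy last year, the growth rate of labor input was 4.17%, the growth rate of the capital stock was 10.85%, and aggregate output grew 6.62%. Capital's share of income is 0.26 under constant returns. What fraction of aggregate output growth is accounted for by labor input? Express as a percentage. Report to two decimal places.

Labor input accounted for 46.61% of growth.

Labor's share = 1 − 0.26 = 0.74.
Labor input contributed 0.74 × 4.17 = 3.0858 pp.
Share of growth = 3.0858 / 6.62 × 100 = 46.6133%.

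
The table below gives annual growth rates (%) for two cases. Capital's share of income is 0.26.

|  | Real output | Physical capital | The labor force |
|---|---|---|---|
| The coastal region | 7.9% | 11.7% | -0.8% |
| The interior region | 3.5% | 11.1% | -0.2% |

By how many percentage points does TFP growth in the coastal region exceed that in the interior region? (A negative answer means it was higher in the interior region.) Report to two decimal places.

4.69 percentage points

Labor's share = 1 − 0.26 = 0.74.
The coastal region: TFP = 7.9 − 3.042 + 0.592 = 5.45%.
The interior region: TFP = 3.5 − 2.886 + 0.148 = 0.762%.
Difference = 5.45 − (0.762) = 4.688 pp.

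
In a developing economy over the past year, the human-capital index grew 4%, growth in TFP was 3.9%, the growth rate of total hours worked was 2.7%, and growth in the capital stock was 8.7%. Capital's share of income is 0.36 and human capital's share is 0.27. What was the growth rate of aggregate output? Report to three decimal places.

Labor's share = 1 − 0.36 − 0.27 = 0.37.
The capital stock: 0.36 × 8.7 = 3.132 pp.
The human-capital index: 0.27 × 4 = 1.08 pp.
Total hours worked: 0.37 × 2.7 = 0.999 pp.
Output growth = 3.9 + 5.211 = 9.111%.

Aggregate output growth was 9.111%.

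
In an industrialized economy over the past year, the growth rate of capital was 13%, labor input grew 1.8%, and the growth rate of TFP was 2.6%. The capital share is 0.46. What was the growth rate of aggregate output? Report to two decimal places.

9.55%

Labor's share = 1 − 0.46 = 0.54.
Capital: 0.46 × 13 = 5.98 pp.
Labor input: 0.54 × 1.8 = 0.972 pp.
Output growth = 2.6 + 6.952 = 9.552%.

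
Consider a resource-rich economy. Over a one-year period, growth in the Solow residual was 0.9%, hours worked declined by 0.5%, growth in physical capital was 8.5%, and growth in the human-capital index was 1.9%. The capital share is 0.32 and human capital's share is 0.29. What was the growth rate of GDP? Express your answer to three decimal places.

GDP growth was 3.976%.

Labor's share = 1 − 0.32 − 0.29 = 0.39.
Physical capital: 0.32 × 8.5 = 2.72 pp.
The human-capital index: 0.29 × 1.9 = 0.551 pp.
Hours worked: 0.39 × (-0.5) = -0.195 pp.
Output growth = 0.9 + 3.076 = 3.976%.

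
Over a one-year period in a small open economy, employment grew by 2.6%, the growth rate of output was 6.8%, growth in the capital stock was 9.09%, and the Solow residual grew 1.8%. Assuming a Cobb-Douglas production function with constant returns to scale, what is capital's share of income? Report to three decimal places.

gY = gA + α·gK + (1−α)·gL, so gY − gA − gL = α(gK − gL).
6.8 − 1.8 − 2.6 = α × (9.09 − 2.6).
2.4 = 6.49 α, so α = 0.3698.

α = 0.370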